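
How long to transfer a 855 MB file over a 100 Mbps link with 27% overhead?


Effective throughput = 100 * (1 - 27/100) = 73 Mbps
File size in Mb = 855 * 8 = 6840 Mb
Time = 6840 / 73
Time = 93.6986 seconds


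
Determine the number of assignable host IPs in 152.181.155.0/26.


Host bits = 32 - 26 = 6
Total addresses = 2^6 = 64
Usable = total - 2 (network and broadcast)
Usable hosts: 62


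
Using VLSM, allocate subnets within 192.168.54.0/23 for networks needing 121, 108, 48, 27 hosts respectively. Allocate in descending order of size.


121 hosts -> /25 (126 usable): 192.168.54.0/25
108 hosts -> /25 (126 usable): 192.168.54.128/25
48 hosts -> /26 (62 usable): 192.168.55.0/26
27 hosts -> /27 (30 usable): 192.168.55.64/27
Allocation: 192.168.54.0/25 (121 hosts, 126 usable); 192.168.54.128/25 (108 hosts, 126 usable); 192.168.55.0/26 (48 hosts, 62 usable); 192.168.55.64/27 (27 hosts, 30 usable)


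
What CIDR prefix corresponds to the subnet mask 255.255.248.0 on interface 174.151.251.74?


Binary: 11111111.11111111.11111000.00000000
Count leading 1s
Prefix: /21


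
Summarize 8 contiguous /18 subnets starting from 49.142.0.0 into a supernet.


Original prefix: /18
Number of subnets: 8 = 2^3
New prefix = 18 - 3 = 15
Supernet: 49.142.0.0/15


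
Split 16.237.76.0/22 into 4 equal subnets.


New prefix = 22 + 2 = 24
Each subnet has 256 addresses
  16.237.76.0/24
  16.237.77.0/24
  16.237.78.0/24
  16.237.79.0/24
Subnets: 16.237.76.0/24, 16.237.77.0/24, 16.237.78.0/24, 16.237.79.0/24


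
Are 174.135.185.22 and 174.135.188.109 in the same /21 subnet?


Mask: 255.255.248.0
174.135.185.22 AND mask = 174.135.184.0
174.135.188.109 AND mask = 174.135.184.0
Yes, same subnet (174.135.184.0)


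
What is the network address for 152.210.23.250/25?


IP:   10011000.11010010.00010111.11111010
Mask: 11111111.11111111.11111111.10000000
AND operation:
Net:  10011000.11010010.00010111.10000000
Network: 152.210.23.128/25


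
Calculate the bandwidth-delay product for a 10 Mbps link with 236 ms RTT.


BDP = bandwidth * RTT
= 10 Mbps * 236 ms
= 10 * 1e6 * 236 / 1000 bits
= 2360000 bits
= 295000 bytes
= 288.0859 KB
BDP = 2360000 bits (295000 bytes)


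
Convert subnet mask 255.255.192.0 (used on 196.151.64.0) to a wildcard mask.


Subnet mask: 255.255.192.0
Wildcard = 255.255.255.255 - subnet mask
255 - 255 = 0
255 - 255 = 0
255 - 192 = 63
255 - 0 = 255
Wildcard: 0.0.63.255


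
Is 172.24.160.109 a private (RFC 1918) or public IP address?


RFC 1918 private ranges:
  10.0.0.0/8 (10.0.0.0 - 10.255.255.255)
  172.16.0.0/12 (172.16.0.0 - 172.31.255.255)
  192.168.0.0/16 (192.168.0.0 - 192.168.255.255)
Private (in 172.16.0.0/12)


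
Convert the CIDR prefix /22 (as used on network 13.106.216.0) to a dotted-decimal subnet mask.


/22 means 22 network bits, 10 host bits
Binary: 11111111111111111111110000000000
Mask: 255.255.252.0


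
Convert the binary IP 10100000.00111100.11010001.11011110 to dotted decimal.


10100000 = 160
00111100 = 60
11010001 = 209
11011110 = 222
IP: 160.60.209.222


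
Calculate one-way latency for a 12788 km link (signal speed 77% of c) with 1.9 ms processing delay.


Speed = 0.77 * 3e5 km/s = 231000 km/s
Propagation delay = 12788 / 231000 = 0.0554 s = 55.3593 ms
Processing delay = 1.9 ms
Total one-way latency = 57.2593 ms


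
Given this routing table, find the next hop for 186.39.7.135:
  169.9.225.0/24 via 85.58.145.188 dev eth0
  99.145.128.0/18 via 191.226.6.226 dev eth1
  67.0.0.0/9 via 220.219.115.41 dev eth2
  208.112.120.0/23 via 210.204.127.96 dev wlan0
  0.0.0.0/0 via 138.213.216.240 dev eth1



Longest prefix match for 186.39.7.135:
  /24 169.9.225.0: no
  /18 99.145.128.0: no
  /9 67.0.0.0: no
  /23 208.112.120.0: no
  /0 0.0.0.0: MATCH
Selected: next-hop 138.213.216.240 via eth1 (matched /0)


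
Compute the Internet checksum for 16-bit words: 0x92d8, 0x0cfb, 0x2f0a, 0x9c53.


Sum all words (with carry folding):
+ 0x92d8 = 0x92d8
+ 0x0cfb = 0x9fd3
+ 0x2f0a = 0xcedd
+ 0x9c53 = 0x6b31
One's complement: ~0x6b31
Checksum = 0x94ce


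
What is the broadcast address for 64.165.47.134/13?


Network: 64.160.0.0/13
Host bits = 19
Set all host bits to 1:
Broadcast: 64.167.255.255


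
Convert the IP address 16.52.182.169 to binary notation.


16 = 00010000
52 = 00110100
182 = 10110110
169 = 10101001
Binary: 00010000.00110100.10110110.10101001


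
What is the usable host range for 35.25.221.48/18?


Network: 35.25.192.0
Broadcast: 35.25.255.255
First usable = network + 1
Last usable = broadcast - 1
Range: 35.25.192.1 to 35.25.255.254


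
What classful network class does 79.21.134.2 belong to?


First octet: 79
Binary: 01001111
0xxxxxxx -> Class A (1-126)
Class A, default mask 255.0.0.0 (/8)


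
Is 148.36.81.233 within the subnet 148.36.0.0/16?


Subnet network: 148.36.0.0
Test IP AND mask: 148.36.0.0
Yes, 148.36.81.233 is in 148.36.0.0/16


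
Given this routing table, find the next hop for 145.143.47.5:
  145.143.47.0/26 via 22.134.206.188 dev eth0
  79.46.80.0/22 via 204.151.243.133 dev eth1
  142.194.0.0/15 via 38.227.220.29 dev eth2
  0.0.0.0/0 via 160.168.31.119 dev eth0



Longest prefix match for 145.143.47.5:
  /26 145.143.47.0: MATCH
  /22 79.46.80.0: no
  /15 142.194.0.0: no
  /0 0.0.0.0: MATCH
Selected: next-hop 22.134.206.188 via eth0 (matched /26)


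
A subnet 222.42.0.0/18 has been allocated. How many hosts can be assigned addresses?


Host bits = 32 - 18 = 14
Total addresses = 2^14 = 16384
Usable = total - 2 (network and broadcast)
Usable hosts: 16382


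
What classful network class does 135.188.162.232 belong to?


First octet: 135
Binary: 10000111
10xxxxxx -> Class B (128-191)
Class B, default mask 255.255.0.0 (/16)


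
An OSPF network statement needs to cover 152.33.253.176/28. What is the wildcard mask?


Subnet mask: 255.255.255.240
Wildcard = 255.255.255.255 - subnet mask
255 - 255 = 0
255 - 255 = 0
255 - 255 = 0
255 - 240 = 15
Wildcard: 0.0.0.15


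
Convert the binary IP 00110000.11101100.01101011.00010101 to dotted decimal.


00110000 = 48
11101100 = 236
01101011 = 107
00010101 = 21
IP: 48.236.107.21


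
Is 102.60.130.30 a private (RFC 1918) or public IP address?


RFC 1918 private ranges:
  10.0.0.0/8 (10.0.0.0 - 10.255.255.255)
  172.16.0.0/12 (172.16.0.0 - 172.31.255.255)
  192.168.0.0/16 (192.168.0.0 - 192.168.255.255)
Public (not in any RFC 1918 range)


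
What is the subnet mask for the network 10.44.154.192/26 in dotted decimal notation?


/26 means 26 network bits, 6 host bits
Binary: 11111111111111111111111111000000
Mask: 255.255.255.192


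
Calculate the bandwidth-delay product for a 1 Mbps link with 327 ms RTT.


BDP = bandwidth * RTT
= 1 Mbps * 327 ms
= 1 * 1e6 * 327 / 1000 bits
= 327000 bits
= 40875 bytes
= 39.917 KB
BDP = 327000 bits (40875 bytes)


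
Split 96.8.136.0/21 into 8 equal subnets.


New prefix = 21 + 3 = 24
Each subnet has 256 addresses
  96.8.136.0/24
  96.8.137.0/24
  96.8.138.0/24
  96.8.139.0/24
  96.8.140.0/24
  96.8.141.0/24
  96.8.142.0/24
  96.8.143.0/24
Subnets: 96.8.136.0/24, 96.8.137.0/24, 96.8.138.0/24, 96.8.139.0/24, 96.8.140.0/24, 96.8.141.0/24, 96.8.142.0/24, 96.8.143.0/24


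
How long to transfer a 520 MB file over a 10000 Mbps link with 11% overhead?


Effective throughput = 10000 * (1 - 11/100) = 8900 Mbps
File size in Mb = 520 * 8 = 4160 Mb
Time = 4160 / 8900
Time = 0.4674 seconds


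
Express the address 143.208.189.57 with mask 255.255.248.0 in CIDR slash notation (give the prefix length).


Binary: 11111111.11111111.11111000.00000000
Count leading 1s
Prefix: /21


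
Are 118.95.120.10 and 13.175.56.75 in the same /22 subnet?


Mask: 255.255.252.0
118.95.120.10 AND mask = 118.95.120.0
13.175.56.75 AND mask = 13.175.56.0
No, different subnets (118.95.120.0 vs 13.175.56.0)


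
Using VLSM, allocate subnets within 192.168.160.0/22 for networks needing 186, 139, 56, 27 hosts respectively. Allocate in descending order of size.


186 hosts -> /24 (254 usable): 192.168.160.0/24
139 hosts -> /24 (254 usable): 192.168.161.0/24
56 hosts -> /26 (62 usable): 192.168.162.0/26
27 hosts -> /27 (30 usable): 192.168.162.64/27
Allocation: 192.168.160.0/24 (186 hosts, 254 usable); 192.168.161.0/24 (139 hosts, 254 usable); 192.168.162.0/26 (56 hosts, 62 usable); 192.168.162.64/27 (27 hosts, 30 usable)


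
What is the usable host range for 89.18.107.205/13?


Network: 89.16.0.0
Broadcast: 89.23.255.255
First usable = network + 1
Last usable = broadcast - 1
Range: 89.16.0.1 to 89.23.255.254


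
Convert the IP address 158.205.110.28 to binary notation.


158 = 10011110
205 = 11001101
110 = 01101110
28 = 00011100
Binary: 10011110.11001101.01101110.00011100


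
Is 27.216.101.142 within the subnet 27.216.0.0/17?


Subnet network: 27.216.0.0
Test IP AND mask: 27.216.0.0
Yes, 27.216.101.142 is in 27.216.0.0/17


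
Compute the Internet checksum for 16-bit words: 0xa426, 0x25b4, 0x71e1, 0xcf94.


Sum all words (with carry folding):
+ 0xa426 = 0xa426
+ 0x25b4 = 0xc9da
+ 0x71e1 = 0x3bbc
+ 0xcf94 = 0x0b51
One's complement: ~0x0b51
Checksum = 0xf4ae


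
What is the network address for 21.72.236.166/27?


IP:   00010101.01001000.11101100.10100110
Mask: 11111111.11111111.11111111.11100000
AND operation:
Net:  00010101.01001000.11101100.10100000
Network: 21.72.236.160/27


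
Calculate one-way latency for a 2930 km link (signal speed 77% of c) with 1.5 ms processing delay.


Speed = 0.77 * 3e5 km/s = 231000 km/s
Propagation delay = 2930 / 231000 = 0.0127 s = 12.684 ms
Processing delay = 1.5 ms
Total one-way latency = 14.184 ms


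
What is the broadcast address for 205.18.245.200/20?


Network: 205.18.240.0/20
Host bits = 12
Set all host bits to 1:
Broadcast: 205.18.255.255


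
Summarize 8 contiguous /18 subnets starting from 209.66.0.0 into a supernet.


Original prefix: /18
Number of subnets: 8 = 2^3
New prefix = 18 - 3 = 15
Supernet: 209.66.0.0/15


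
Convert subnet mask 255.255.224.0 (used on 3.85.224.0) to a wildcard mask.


Subnet mask: 255.255.224.0
Wildcard = 255.255.255.255 - subnet mask
255 - 255 = 0
255 - 255 = 0
255 - 224 = 31
255 - 0 = 255
Wildcard: 0.0.31.255


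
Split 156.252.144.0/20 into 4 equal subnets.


New prefix = 20 + 2 = 22
Each subnet has 1024 addresses
  156.252.144.0/22
  156.252.148.0/22
  156.252.152.0/22
  156.252.156.0/22
Subnets: 156.252.144.0/22, 156.252.148.0/22, 156.252.152.0/22, 156.252.156.0/22


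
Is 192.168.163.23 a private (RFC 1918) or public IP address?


RFC 1918 private ranges:
  10.0.0.0/8 (10.0.0.0 - 10.255.255.255)
  172.16.0.0/12 (172.16.0.0 - 172.31.255.255)
  192.168.0.0/16 (192.168.0.0 - 192.168.255.255)
Private (in 192.168.0.0/16)


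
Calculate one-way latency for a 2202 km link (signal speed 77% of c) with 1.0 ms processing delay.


Speed = 0.77 * 3e5 km/s = 231000 km/s
Propagation delay = 2202 / 231000 = 0.0095 s = 9.5325 ms
Processing delay = 1.0 ms
Total one-way latency = 10.5325 ms


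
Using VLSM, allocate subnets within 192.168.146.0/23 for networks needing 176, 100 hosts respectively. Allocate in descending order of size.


176 hosts -> /24 (254 usable): 192.168.146.0/24
100 hosts -> /25 (126 usable): 192.168.147.0/25
Allocation: 192.168.146.0/24 (176 hosts, 254 usable); 192.168.147.0/25 (100 hosts, 126 usable)


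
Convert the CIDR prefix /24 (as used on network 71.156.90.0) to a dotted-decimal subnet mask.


/24 means 24 network bits, 8 host bits
Binary: 11111111111111111111111100000000
Mask: 255.255.255.0


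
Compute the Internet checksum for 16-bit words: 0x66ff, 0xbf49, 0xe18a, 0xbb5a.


Sum all words (with carry folding):
+ 0x66ff = 0x66ff
+ 0xbf49 = 0x2649
+ 0xe18a = 0x07d4
+ 0xbb5a = 0xc32e
One's complement: ~0xc32e
Checksum = 0x3cd1


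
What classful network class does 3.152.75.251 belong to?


First octet: 3
Binary: 00000011
0xxxxxxx -> Class A (1-126)
Class A, default mask 255.0.0.0 (/8)


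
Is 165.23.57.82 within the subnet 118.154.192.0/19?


Subnet network: 118.154.192.0
Test IP AND mask: 165.23.32.0
No, 165.23.57.82 is not in 118.154.192.0/19


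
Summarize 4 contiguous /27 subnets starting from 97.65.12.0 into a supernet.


Original prefix: /27
Number of subnets: 4 = 2^2
New prefix = 27 - 2 = 25
Supernet: 97.65.12.0/25


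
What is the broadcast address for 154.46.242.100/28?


Network: 154.46.242.96/28
Host bits = 4
Set all host bits to 1:
Broadcast: 154.46.242.111


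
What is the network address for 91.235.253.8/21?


IP:   01011011.11101011.11111101.00001000
Mask: 11111111.11111111.11111000.00000000
AND operation:
Net:  01011011.11101011.11111000.00000000
Network: 91.235.248.0/21


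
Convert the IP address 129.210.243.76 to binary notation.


129 = 10000001
210 = 11010010
243 = 11110011
76 = 01001100
Binary: 10000001.11010010.11110011.01001100


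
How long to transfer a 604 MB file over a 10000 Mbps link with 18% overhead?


Effective throughput = 10000 * (1 - 18/100) = 8200 Mbps
File size in Mb = 604 * 8 = 4832 Mb
Time = 4832 / 8200
Time = 0.5893 seconds


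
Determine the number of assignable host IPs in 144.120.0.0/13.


Host bits = 32 - 13 = 19
Total addresses = 2^19 = 524288
Usable = total - 2 (network and broadcast)
Usable hosts: 524286


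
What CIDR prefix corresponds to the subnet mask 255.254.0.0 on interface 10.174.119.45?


Binary: 11111111.11111110.00000000.00000000
Count leading 1s
Prefix: /15


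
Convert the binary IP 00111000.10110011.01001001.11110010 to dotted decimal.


00111000 = 56
10110011 = 179
01001001 = 73
11110010 = 242
IP: 56.179.73.242


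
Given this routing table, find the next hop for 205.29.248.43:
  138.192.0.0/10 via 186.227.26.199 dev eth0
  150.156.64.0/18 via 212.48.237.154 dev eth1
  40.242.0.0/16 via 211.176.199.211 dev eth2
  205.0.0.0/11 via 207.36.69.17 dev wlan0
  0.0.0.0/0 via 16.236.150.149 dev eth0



Longest prefix match for 205.29.248.43:
  /10 138.192.0.0: no
  /18 150.156.64.0: no
  /16 40.242.0.0: no
  /11 205.0.0.0: MATCH
  /0 0.0.0.0: MATCH
Selected: next-hop 207.36.69.17 via wlan0 (matched /11)


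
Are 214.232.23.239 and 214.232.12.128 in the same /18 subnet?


Mask: 255.255.192.0
214.232.23.239 AND mask = 214.232.0.0
214.232.12.128 AND mask = 214.232.0.0
Yes, same subnet (214.232.0.0)


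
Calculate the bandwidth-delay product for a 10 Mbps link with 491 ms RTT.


BDP = bandwidth * RTT
= 10 Mbps * 491 ms
= 10 * 1e6 * 491 / 1000 bits
= 4910000 bits
= 613750 bytes
= 599.3652 KB
BDP = 4910000 bits (613750 bytes)


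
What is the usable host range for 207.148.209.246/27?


Network: 207.148.209.224
Broadcast: 207.148.209.255
First usable = network + 1
Last usable = broadcast - 1
Range: 207.148.209.225 to 207.148.209.254


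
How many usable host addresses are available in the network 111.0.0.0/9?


Host bits = 32 - 9 = 23
Total addresses = 2^23 = 8388608
Usable = total - 2 (network and broadcast)
Usable hosts: 8388606


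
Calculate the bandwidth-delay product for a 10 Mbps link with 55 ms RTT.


BDP = bandwidth * RTT
= 10 Mbps * 55 ms
= 10 * 1e6 * 55 / 1000 bits
= 550000 bits
= 68750 bytes
= 67.1387 KB
BDP = 550000 bits (68750 bytes)


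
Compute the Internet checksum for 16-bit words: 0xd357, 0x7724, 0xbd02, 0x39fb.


Sum all words (with carry folding):
+ 0xd357 = 0xd357
+ 0x7724 = 0x4a7c
+ 0xbd02 = 0x077f
+ 0x39fb = 0x417a
One's complement: ~0x417a
Checksum = 0xbe85


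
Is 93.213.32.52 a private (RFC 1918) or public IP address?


RFC 1918 private ranges:
  10.0.0.0/8 (10.0.0.0 - 10.255.255.255)
  172.16.0.0/12 (172.16.0.0 - 172.31.255.255)
  192.168.0.0/16 (192.168.0.0 - 192.168.255.255)
Public (not in any RFC 1918 range)


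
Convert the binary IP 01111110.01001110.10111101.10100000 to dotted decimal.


01111110 = 126
01001110 = 78
10111101 = 189
10100000 = 160
IP: 126.78.189.160


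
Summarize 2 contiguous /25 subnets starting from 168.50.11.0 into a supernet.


Original prefix: /25
Number of subnets: 2 = 2^1
New prefix = 25 - 1 = 24
Supernet: 168.50.11.0/24


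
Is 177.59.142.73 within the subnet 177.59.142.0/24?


Subnet network: 177.59.142.0
Test IP AND mask: 177.59.142.0
Yes, 177.59.142.73 is in 177.59.142.0/24


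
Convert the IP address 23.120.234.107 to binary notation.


23 = 00010111
120 = 01111000
234 = 11101010
107 = 01101011
Binary: 00010111.01111000.11101010.01101011


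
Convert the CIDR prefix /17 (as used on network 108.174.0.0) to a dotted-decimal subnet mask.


/17 means 17 network bits, 15 host bits
Binary: 11111111111111111000000000000000
Mask: 255.255.128.0


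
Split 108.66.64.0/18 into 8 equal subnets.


New prefix = 18 + 3 = 21
Each subnet has 2048 addresses
  108.66.64.0/21
  108.66.72.0/21
  108.66.80.0/21
  108.66.88.0/21
  108.66.96.0/21
  108.66.104.0/21
  108.66.112.0/21
  108.66.120.0/21
Subnets: 108.66.64.0/21, 108.66.72.0/21, 108.66.80.0/21, 108.66.88.0/21, 108.66.96.0/21, 108.66.104.0/21, 108.66.112.0/21, 108.66.120.0/21


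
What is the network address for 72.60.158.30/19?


IP:   01001000.00111100.10011110.00011110
Mask: 11111111.11111111.11100000.00000000
AND operation:
Net:  01001000.00111100.10000000.00000000
Network: 72.60.128.0/19


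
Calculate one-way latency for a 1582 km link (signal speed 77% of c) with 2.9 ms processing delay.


Speed = 0.77 * 3e5 km/s = 231000 km/s
Propagation delay = 1582 / 231000 = 0.0068 s = 6.8485 ms
Processing delay = 2.9 ms
Total one-way latency = 9.7485 ms


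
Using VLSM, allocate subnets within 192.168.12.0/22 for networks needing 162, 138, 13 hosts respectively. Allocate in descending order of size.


162 hosts -> /24 (254 usable): 192.168.12.0/24
138 hosts -> /24 (254 usable): 192.168.13.0/24
13 hosts -> /28 (14 usable): 192.168.14.0/28
Allocation: 192.168.12.0/24 (162 hosts, 254 usable); 192.168.13.0/24 (138 hosts, 254 usable); 192.168.14.0/28 (13 hosts, 14 usable)


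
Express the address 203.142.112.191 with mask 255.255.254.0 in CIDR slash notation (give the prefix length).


Binary: 11111111.11111111.11111110.00000000
Count leading 1s
Prefix: /23


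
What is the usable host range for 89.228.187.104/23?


Network: 89.228.186.0
Broadcast: 89.228.187.255
First usable = network + 1
Last usable = broadcast - 1
Range: 89.228.186.1 to 89.228.187.254


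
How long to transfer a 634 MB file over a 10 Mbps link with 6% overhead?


Effective throughput = 10 * (1 - 6/100) = 9.4 Mbps
File size in Mb = 634 * 8 = 5072 Mb
Time = 5072 / 9.4
Time = 539.5745 seconds


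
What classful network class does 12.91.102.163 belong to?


First octet: 12
Binary: 00001100
0xxxxxxx -> Class A (1-126)
Class A, default mask 255.0.0.0 (/8)


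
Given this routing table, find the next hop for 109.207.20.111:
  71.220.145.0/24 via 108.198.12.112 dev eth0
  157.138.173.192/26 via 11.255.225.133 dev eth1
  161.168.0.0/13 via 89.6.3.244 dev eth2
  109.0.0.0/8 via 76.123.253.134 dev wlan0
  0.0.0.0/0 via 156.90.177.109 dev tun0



Longest prefix match for 109.207.20.111:
  /24 71.220.145.0: no
  /26 157.138.173.192: no
  /13 161.168.0.0: no
  /8 109.0.0.0: MATCH
  /0 0.0.0.0: MATCH
Selected: next-hop 76.123.253.134 via wlan0 (matched /8)


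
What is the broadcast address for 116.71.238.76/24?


Network: 116.71.238.0/24
Host bits = 8
Set all host bits to 1:
Broadcast: 116.71.238.255


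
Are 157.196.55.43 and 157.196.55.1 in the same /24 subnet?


Mask: 255.255.255.0
157.196.55.43 AND mask = 157.196.55.0
157.196.55.1 AND mask = 157.196.55.0
Yes, same subnet (157.196.55.0)


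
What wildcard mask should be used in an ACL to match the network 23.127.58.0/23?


Subnet mask: 255.255.254.0
Wildcard = 255.255.255.255 - subnet mask
255 - 255 = 0
255 - 255 = 0
255 - 254 = 1
255 - 0 = 255
Wildcard: 0.0.1.255


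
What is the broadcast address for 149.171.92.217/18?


Network: 149.171.64.0/18
Host bits = 14
Set all host bits to 1:
Broadcast: 149.171.127.255


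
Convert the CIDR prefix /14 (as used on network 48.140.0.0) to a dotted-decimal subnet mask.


/14 means 14 network bits, 18 host bits
Binary: 11111111111111000000000000000000
Mask: 255.252.0.0


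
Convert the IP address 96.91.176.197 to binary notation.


96 = 01100000
91 = 01011011
176 = 10110000
197 = 11000101
Binary: 01100000.01011011.10110000.11000101


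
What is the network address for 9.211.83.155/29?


IP:   00001001.11010011.01010011.10011011
Mask: 11111111.11111111.11111111.11111000
AND operation:
Net:  00001001.11010011.01010011.10011000
Network: 9.211.83.152/29


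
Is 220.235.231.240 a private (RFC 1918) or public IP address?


RFC 1918 private ranges:
  10.0.0.0/8 (10.0.0.0 - 10.255.255.255)
  172.16.0.0/12 (172.16.0.0 - 172.31.255.255)
  192.168.0.0/16 (192.168.0.0 - 192.168.255.255)
Public (not in any RFC 1918 range)


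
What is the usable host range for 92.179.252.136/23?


Network: 92.179.252.0
Broadcast: 92.179.253.255
First usable = network + 1
Last usable = broadcast - 1
Range: 92.179.252.1 to 92.179.253.254


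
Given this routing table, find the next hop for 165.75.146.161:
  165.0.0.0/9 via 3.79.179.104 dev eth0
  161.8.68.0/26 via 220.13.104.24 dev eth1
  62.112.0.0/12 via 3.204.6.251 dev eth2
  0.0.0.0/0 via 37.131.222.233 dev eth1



Longest prefix match for 165.75.146.161:
  /9 165.0.0.0: MATCH
  /26 161.8.68.0: no
  /12 62.112.0.0: no
  /0 0.0.0.0: MATCH
Selected: next-hop 3.79.179.104 via eth0 (matched /9)


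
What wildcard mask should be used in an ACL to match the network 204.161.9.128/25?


Subnet mask: 255.255.255.128
Wildcard = 255.255.255.255 - subnet mask
255 - 255 = 0
255 - 255 = 0
255 - 255 = 0
255 - 128 = 127
Wildcard: 0.0.0.127


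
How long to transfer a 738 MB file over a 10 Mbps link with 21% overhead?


Effective throughput = 10 * (1 - 21/100) = 7.9 Mbps
File size in Mb = 738 * 8 = 5904 Mb
Time = 5904 / 7.9
Time = 747.3418 seconds


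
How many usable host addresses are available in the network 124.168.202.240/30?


Host bits = 32 - 30 = 2
Total addresses = 2^2 = 4
Usable = total - 2 (network and broadcast)
Usable hosts: 2


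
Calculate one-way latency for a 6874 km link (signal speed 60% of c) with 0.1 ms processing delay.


Speed = 0.6 * 3e5 km/s = 180000 km/s
Propagation delay = 6874 / 180000 = 0.0382 s = 38.1889 ms
Processing delay = 0.1 ms
Total one-way latency = 38.2889 ms


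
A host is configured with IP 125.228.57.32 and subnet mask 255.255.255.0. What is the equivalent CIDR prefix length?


Binary: 11111111.11111111.11111111.00000000
Count leading 1s
Prefix: /24


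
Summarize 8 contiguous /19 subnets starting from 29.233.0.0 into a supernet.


Original prefix: /19
Number of subnets: 8 = 2^3
New prefix = 19 - 3 = 16
Supernet: 29.233.0.0/16


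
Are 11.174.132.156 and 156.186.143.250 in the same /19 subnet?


Mask: 255.255.224.0
11.174.132.156 AND mask = 11.174.128.0
156.186.143.250 AND mask = 156.186.128.0
No, different subnets (11.174.128.0 vs 156.186.128.0)


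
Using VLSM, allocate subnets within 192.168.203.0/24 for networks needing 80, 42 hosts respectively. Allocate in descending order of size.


80 hosts -> /25 (126 usable): 192.168.203.0/25
42 hosts -> /26 (62 usable): 192.168.203.128/26
Allocation: 192.168.203.0/25 (80 hosts, 126 usable); 192.168.203.128/26 (42 hosts, 62 usable)


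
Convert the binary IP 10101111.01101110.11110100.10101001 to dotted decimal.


10101111 = 175
01101110 = 110
11110100 = 244
10101001 = 169
IP: 175.110.244.169


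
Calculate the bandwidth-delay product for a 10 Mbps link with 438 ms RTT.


BDP = bandwidth * RTT
= 10 Mbps * 438 ms
= 10 * 1e6 * 438 / 1000 bits
= 4380000 bits
= 547500 bytes
= 534.668 KB
BDP = 4380000 bits (547500 bytes)


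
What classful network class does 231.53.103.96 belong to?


First octet: 231
Binary: 11100111
1110xxxx -> Class D (224-239)
Class D (multicast), default mask N/A


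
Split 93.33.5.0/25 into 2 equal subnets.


New prefix = 25 + 1 = 26
Each subnet has 64 addresses
  93.33.5.0/26
  93.33.5.64/26
Subnets: 93.33.5.0/26, 93.33.5.64/26


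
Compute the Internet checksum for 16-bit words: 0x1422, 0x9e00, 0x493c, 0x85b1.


Sum all words (with carry folding):
+ 0x1422 = 0x1422
+ 0x9e00 = 0xb222
+ 0x493c = 0xfb5e
+ 0x85b1 = 0x8110
One's complement: ~0x8110
Checksum = 0x7eef


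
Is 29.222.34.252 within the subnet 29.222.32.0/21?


Subnet network: 29.222.32.0
Test IP AND mask: 29.222.32.0
Yes, 29.222.34.252 is in 29.222.32.0/21


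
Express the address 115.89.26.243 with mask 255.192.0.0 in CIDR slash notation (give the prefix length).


Binary: 11111111.11000000.00000000.00000000
Count leading 1s
Prefix: /10


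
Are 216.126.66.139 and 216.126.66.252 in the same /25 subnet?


Mask: 255.255.255.128
216.126.66.139 AND mask = 216.126.66.128
216.126.66.252 AND mask = 216.126.66.128
Yes, same subnet (216.126.66.128)


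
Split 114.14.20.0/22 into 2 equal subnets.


New prefix = 22 + 1 = 23
Each subnet has 512 addresses
  114.14.20.0/23
  114.14.22.0/23
Subnets: 114.14.20.0/23, 114.14.22.0/23


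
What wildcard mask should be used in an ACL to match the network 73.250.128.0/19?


Subnet mask: 255.255.224.0
Wildcard = 255.255.255.255 - subnet mask
255 - 255 = 0
255 - 255 = 0
255 - 224 = 31
255 - 0 = 255
Wildcard: 0.0.31.255


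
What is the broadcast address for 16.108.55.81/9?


Network: 16.0.0.0/9
Host bits = 23
Set all host bits to 1:
Broadcast: 16.127.255.255


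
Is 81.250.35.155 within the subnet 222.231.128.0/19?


Subnet network: 222.231.128.0
Test IP AND mask: 81.250.32.0
No, 81.250.35.155 is not in 222.231.128.0/19


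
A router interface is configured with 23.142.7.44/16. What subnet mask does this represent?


/16 means 16 network bits, 16 host bits
Binary: 11111111111111110000000000000000
Mask: 255.255.0.0


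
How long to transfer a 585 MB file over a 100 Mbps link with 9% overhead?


Effective throughput = 100 * (1 - 9/100) = 91 Mbps
File size in Mb = 585 * 8 = 4680 Mb
Time = 4680 / 91
Time = 51.4286 seconds


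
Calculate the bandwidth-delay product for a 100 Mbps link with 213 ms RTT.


BDP = bandwidth * RTT
= 100 Mbps * 213 ms
= 100 * 1e6 * 213 / 1000 bits
= 21300000 bits
= 2662500 bytes
= 2600.0977 KB
BDP = 21300000 bits (2662500 bytes)


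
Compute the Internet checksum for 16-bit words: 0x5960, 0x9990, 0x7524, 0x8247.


Sum all words (with carry folding):
+ 0x5960 = 0x5960
+ 0x9990 = 0xf2f0
+ 0x7524 = 0x6815
+ 0x8247 = 0xea5c
One's complement: ~0xea5c
Checksum = 0x15a3


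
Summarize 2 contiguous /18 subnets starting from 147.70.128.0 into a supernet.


Original prefix: /18
Number of subnets: 2 = 2^1
New prefix = 18 - 1 = 17
Supernet: 147.70.128.0/17


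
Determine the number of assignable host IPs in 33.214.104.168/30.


Host bits = 32 - 30 = 2
Total addresses = 2^2 = 4
Usable = total - 2 (network and broadcast)
Usable hosts: 2


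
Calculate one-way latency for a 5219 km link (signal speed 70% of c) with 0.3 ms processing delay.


Speed = 0.7 * 3e5 km/s = 210000 km/s
Propagation delay = 5219 / 210000 = 0.0249 s = 24.8524 ms
Processing delay = 0.3 ms
Total one-way latency = 25.1524 ms


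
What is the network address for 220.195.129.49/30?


IP:   11011100.11000011.10000001.00110001
Mask: 11111111.11111111.11111111.11111100
AND operation:
Net:  11011100.11000011.10000001.00110000
Network: 220.195.129.48/30


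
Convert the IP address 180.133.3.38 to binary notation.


180 = 10110100
133 = 10000101
3 = 00000011
38 = 00100110
Binary: 10110100.10000101.00000011.00100110


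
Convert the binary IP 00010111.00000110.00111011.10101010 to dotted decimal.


00010111 = 23
00000110 = 6
00111011 = 59
10101010 = 170
IP: 23.6.59.170


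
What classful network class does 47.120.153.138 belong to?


First octet: 47
Binary: 00101111
0xxxxxxx -> Class A (1-126)
Class A, default mask 255.0.0.0 (/8)


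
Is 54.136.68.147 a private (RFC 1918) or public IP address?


RFC 1918 private ranges:
  10.0.0.0/8 (10.0.0.0 - 10.255.255.255)
  172.16.0.0/12 (172.16.0.0 - 172.31.255.255)
  192.168.0.0/16 (192.168.0.0 - 192.168.255.255)
Public (not in any RFC 1918 range)


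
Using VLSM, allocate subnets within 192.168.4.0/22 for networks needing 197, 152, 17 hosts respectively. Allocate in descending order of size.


197 hosts -> /24 (254 usable): 192.168.4.0/24
152 hosts -> /24 (254 usable): 192.168.5.0/24
17 hosts -> /27 (30 usable): 192.168.6.0/27
Allocation: 192.168.4.0/24 (197 hosts, 254 usable); 192.168.5.0/24 (152 hosts, 254 usable); 192.168.6.0/27 (17 hosts, 30 usable)


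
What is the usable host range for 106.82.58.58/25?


Network: 106.82.58.0
Broadcast: 106.82.58.127
First usable = network + 1
Last usable = broadcast - 1
Range: 106.82.58.1 to 106.82.58.126


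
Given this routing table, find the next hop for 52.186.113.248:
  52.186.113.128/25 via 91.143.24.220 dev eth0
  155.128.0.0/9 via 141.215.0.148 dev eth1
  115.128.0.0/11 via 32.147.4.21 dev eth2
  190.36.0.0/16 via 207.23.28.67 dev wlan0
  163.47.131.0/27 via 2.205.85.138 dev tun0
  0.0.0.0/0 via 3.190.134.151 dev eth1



Longest prefix match for 52.186.113.248:
  /25 52.186.113.128: MATCH
  /9 155.128.0.0: no
  /11 115.128.0.0: no
  /16 190.36.0.0: no
  /27 163.47.131.0: no
  /0 0.0.0.0: MATCH
Selected: next-hop 91.143.24.220 via eth0 (matched /25)


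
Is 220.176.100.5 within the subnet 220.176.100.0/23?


Subnet network: 220.176.100.0
Test IP AND mask: 220.176.100.0
Yes, 220.176.100.5 is in 220.176.100.0/23


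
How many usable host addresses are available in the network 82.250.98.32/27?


Host bits = 32 - 27 = 5
Total addresses = 2^5 = 32
Usable = total - 2 (network and broadcast)
Usable hosts: 30


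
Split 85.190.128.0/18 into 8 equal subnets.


New prefix = 18 + 3 = 21
Each subnet has 2048 addresses
  85.190.128.0/21
  85.190.136.0/21
  85.190.144.0/21
  85.190.152.0/21
  85.190.160.0/21
  85.190.168.0/21
  85.190.176.0/21
  85.190.184.0/21
Subnets: 85.190.128.0/21, 85.190.136.0/21, 85.190.144.0/21, 85.190.152.0/21, 85.190.160.0/21, 85.190.168.0/21, 85.190.176.0/21, 85.190.184.0/21


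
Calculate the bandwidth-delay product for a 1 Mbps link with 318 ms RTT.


BDP = bandwidth * RTT
= 1 Mbps * 318 ms
= 1 * 1e6 * 318 / 1000 bits
= 318000 bits
= 39750 bytes
= 38.8184 KB
BDP = 318000 bits (39750 bytes)


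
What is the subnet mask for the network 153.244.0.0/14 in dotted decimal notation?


/14 means 14 network bits, 18 host bits
Binary: 11111111111111000000000000000000
Mask: 255.252.0.0


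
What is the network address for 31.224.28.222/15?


IP:   00011111.11100000.00011100.11011110
Mask: 11111111.11111110.00000000.00000000
AND operation:
Net:  00011111.11100000.00000000.00000000
Network: 31.224.0.0/15


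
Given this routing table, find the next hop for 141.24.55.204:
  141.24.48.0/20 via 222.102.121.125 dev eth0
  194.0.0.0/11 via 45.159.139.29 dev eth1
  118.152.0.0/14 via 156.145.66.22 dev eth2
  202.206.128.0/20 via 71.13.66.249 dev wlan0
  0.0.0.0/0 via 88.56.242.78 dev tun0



Longest prefix match for 141.24.55.204:
  /20 141.24.48.0: MATCH
  /11 194.0.0.0: no
  /14 118.152.0.0: no
  /20 202.206.128.0: no
  /0 0.0.0.0: MATCH
Selected: next-hop 222.102.121.125 via eth0 (matched /20)


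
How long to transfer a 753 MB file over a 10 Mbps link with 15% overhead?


Effective throughput = 10 * (1 - 15/100) = 8.5 Mbps
File size in Mb = 753 * 8 = 6024 Mb
Time = 6024 / 8.5
Time = 708.7059 seconds


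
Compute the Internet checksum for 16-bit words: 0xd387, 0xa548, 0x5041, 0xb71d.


Sum all words (with carry folding):
+ 0xd387 = 0xd387
+ 0xa548 = 0x78d0
+ 0x5041 = 0xc911
+ 0xb71d = 0x802f
One's complement: ~0x802f
Checksum = 0x7fd0


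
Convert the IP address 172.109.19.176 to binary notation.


172 = 10101100
109 = 01101101
19 = 00010011
176 = 10110000
Binary: 10101100.01101101.00010011.10110000


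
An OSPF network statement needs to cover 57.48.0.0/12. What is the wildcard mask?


Subnet mask: 255.240.0.0
Wildcard = 255.255.255.255 - subnet mask
255 - 255 = 0
255 - 240 = 15
255 - 0 = 255
255 - 0 = 255
Wildcard: 0.15.255.255


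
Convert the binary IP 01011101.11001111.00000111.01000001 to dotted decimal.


01011101 = 93
11001111 = 207
00000111 = 7
01000001 = 65
IP: 93.207.7.65


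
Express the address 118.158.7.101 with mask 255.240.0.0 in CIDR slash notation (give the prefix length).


Binary: 11111111.11110000.00000000.00000000
Count leading 1s
Prefix: /12


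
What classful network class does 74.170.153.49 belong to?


First octet: 74
Binary: 01001010
0xxxxxxx -> Class A (1-126)
Class A, default mask 255.0.0.0 (/8)


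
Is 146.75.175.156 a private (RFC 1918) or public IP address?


RFC 1918 private ranges:
  10.0.0.0/8 (10.0.0.0 - 10.255.255.255)
  172.16.0.0/12 (172.16.0.0 - 172.31.255.255)
  192.168.0.0/16 (192.168.0.0 - 192.168.255.255)
Public (not in any RFC 1918 range)


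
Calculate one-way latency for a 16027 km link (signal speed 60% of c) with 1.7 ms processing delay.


Speed = 0.6 * 3e5 km/s = 180000 km/s
Propagation delay = 16027 / 180000 = 0.089 s = 89.0389 ms
Processing delay = 1.7 ms
Total one-way latency = 90.7389 ms


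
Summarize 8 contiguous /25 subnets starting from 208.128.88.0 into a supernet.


Original prefix: /25
Number of subnets: 8 = 2^3
New prefix = 25 - 3 = 22
Supernet: 208.128.88.0/22


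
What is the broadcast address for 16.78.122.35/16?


Network: 16.78.0.0/16
Host bits = 16
Set all host bits to 1:
Broadcast: 16.78.255.255


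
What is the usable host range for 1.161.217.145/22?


Network: 1.161.216.0
Broadcast: 1.161.219.255
First usable = network + 1
Last usable = broadcast - 1
Range: 1.161.216.1 to 1.161.219.254


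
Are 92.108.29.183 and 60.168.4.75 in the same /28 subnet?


Mask: 255.255.255.240
92.108.29.183 AND mask = 92.108.29.176
60.168.4.75 AND mask = 60.168.4.64
No, different subnets (92.108.29.176 vs 60.168.4.64)


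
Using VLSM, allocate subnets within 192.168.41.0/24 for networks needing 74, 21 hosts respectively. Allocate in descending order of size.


74 hosts -> /25 (126 usable): 192.168.41.0/25
21 hosts -> /27 (30 usable): 192.168.41.128/27
Allocation: 192.168.41.0/25 (74 hosts, 126 usable); 192.168.41.128/27 (21 hosts, 30 usable)


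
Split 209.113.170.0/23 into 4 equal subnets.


New prefix = 23 + 2 = 25
Each subnet has 128 addresses
  209.113.170.0/25
  209.113.170.128/25
  209.113.171.0/25
  209.113.171.128/25
Subnets: 209.113.170.0/25, 209.113.170.128/25, 209.113.171.0/25, 209.113.171.128/25


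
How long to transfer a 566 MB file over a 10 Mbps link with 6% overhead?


Effective throughput = 10 * (1 - 6/100) = 9.4 Mbps
File size in Mb = 566 * 8 = 4528 Mb
Time = 4528 / 9.4
Time = 481.7021 seconds


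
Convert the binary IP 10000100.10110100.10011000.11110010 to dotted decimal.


10000100 = 132
10110100 = 180
10011000 = 152
11110010 = 242
IP: 132.180.152.242


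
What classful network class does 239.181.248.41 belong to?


First octet: 239
Binary: 11101111
1110xxxx -> Class D (224-239)
Class D (multicast), default mask N/A


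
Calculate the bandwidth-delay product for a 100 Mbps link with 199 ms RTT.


BDP = bandwidth * RTT
= 100 Mbps * 199 ms
= 100 * 1e6 * 199 / 1000 bits
= 19900000 bits
= 2487500 bytes
= 2429.1992 KB
BDP = 19900000 bits (2487500 bytes)


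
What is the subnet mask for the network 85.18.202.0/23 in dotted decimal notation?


/23 means 23 network bits, 9 host bits
Binary: 11111111111111111111111000000000
Mask: 255.255.254.0


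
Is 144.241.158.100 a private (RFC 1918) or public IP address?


RFC 1918 private ranges:
  10.0.0.0/8 (10.0.0.0 - 10.255.255.255)
  172.16.0.0/12 (172.16.0.0 - 172.31.255.255)
  192.168.0.0/16 (192.168.0.0 - 192.168.255.255)
Public (not in any RFC 1918 range)


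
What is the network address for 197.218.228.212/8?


IP:   11000101.11011010.11100100.11010100
Mask: 11111111.00000000.00000000.00000000
AND operation:
Net:  11000101.00000000.00000000.00000000
Network: 197.0.0.0/8


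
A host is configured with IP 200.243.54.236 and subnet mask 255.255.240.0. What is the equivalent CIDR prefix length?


Binary: 11111111.11111111.11110000.00000000
Count leading 1s
Prefix: /20


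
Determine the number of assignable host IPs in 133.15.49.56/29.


Host bits = 32 - 29 = 3
Total addresses = 2^3 = 8
Usable = total - 2 (network and broadcast)
Usable hosts: 6


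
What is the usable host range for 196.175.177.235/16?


Network: 196.175.0.0
Broadcast: 196.175.255.255
First usable = network + 1
Last usable = broadcast - 1
Range: 196.175.0.1 to 196.175.255.254


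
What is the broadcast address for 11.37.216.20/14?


Network: 11.36.0.0/14
Host bits = 18
Set all host bits to 1:
Broadcast: 11.39.255.255


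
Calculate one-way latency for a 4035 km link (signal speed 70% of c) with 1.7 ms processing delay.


Speed = 0.7 * 3e5 km/s = 210000 km/s
Propagation delay = 4035 / 210000 = 0.0192 s = 19.2143 ms
Processing delay = 1.7 ms
Total one-way latency = 20.9143 ms


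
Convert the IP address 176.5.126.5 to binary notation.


176 = 10110000
5 = 00000101
126 = 01111110
5 = 00000101
Binary: 10110000.00000101.01111110.00000101


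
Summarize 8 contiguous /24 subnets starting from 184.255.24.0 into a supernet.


Original prefix: /24
Number of subnets: 8 = 2^3
New prefix = 24 - 3 = 21
Supernet: 184.255.24.0/21


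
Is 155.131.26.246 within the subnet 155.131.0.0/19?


Subnet network: 155.131.0.0
Test IP AND mask: 155.131.0.0
Yes, 155.131.26.246 is in 155.131.0.0/19


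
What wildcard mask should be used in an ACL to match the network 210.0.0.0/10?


Subnet mask: 255.192.0.0
Wildcard = 255.255.255.255 - subnet mask
255 - 255 = 0
255 - 192 = 63
255 - 0 = 255
255 - 0 = 255
Wildcard: 0.63.255.255


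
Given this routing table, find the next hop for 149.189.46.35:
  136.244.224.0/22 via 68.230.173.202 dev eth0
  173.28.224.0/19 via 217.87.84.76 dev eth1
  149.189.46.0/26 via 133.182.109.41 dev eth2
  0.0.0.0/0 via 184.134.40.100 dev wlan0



Longest prefix match for 149.189.46.35:
  /22 136.244.224.0: no
  /19 173.28.224.0: no
  /26 149.189.46.0: MATCH
  /0 0.0.0.0: MATCH
Selected: next-hop 133.182.109.41 via eth2 (matched /26)


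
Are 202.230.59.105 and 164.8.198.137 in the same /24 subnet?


Mask: 255.255.255.0
202.230.59.105 AND mask = 202.230.59.0
164.8.198.137 AND mask = 164.8.198.0
No, different subnets (202.230.59.0 vs 164.8.198.0)


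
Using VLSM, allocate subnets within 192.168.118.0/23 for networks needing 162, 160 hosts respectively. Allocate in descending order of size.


162 hosts -> /24 (254 usable): 192.168.118.0/24
160 hosts -> /24 (254 usable): 192.168.119.0/24
Allocation: 192.168.118.0/24 (162 hosts, 254 usable); 192.168.119.0/24 (160 hosts, 254 usable)


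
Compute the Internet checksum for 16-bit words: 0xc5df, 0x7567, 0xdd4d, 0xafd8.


Sum all words (with carry folding):
+ 0xc5df = 0xc5df
+ 0x7567 = 0x3b47
+ 0xdd4d = 0x1895
+ 0xafd8 = 0xc86d
One's complement: ~0xc86d
Checksum = 0x3792


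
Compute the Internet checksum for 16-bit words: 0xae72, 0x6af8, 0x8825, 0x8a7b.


Sum all words (with carry folding):
+ 0xae72 = 0xae72
+ 0x6af8 = 0x196b
+ 0x8825 = 0xa190
+ 0x8a7b = 0x2c0c
One's complement: ~0x2c0c
Checksum = 0xd3f3


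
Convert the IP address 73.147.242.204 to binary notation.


73 = 01001001
147 = 10010011
242 = 11110010
204 = 11001100
Binary: 01001001.10010011.11110010.11001100


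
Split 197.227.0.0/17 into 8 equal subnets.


New prefix = 17 + 3 = 20
Each subnet has 4096 addresses
  197.227.0.0/20
  197.227.16.0/20
  197.227.32.0/20
  197.227.48.0/20
  197.227.64.0/20
  197.227.80.0/20
  197.227.96.0/20
  197.227.112.0/20
Subnets: 197.227.0.0/20, 197.227.16.0/20, 197.227.32.0/20, 197.227.48.0/20, 197.227.64.0/20, 197.227.80.0/20, 197.227.96.0/20, 197.227.112.0/20
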